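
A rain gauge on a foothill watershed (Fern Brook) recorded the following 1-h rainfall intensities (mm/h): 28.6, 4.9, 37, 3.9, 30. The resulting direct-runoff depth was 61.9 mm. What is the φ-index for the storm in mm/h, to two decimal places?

φ ≈ 11.23 mm/h

Only the 3 blocks with intensity above φ contribute runoff: 28.6, 37, 30 mm/h.
Σ(I−φ)·Δt = d  ⇒  (28.6+37+30 − 3φ)·1 = 61.9
φ = (95.60 − 61.9/1) / 3 = 11.23 mm/h.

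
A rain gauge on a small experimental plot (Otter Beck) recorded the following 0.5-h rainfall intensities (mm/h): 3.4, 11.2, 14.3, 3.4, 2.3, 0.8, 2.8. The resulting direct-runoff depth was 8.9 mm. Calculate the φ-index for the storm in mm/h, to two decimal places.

Only the 2 blocks with intensity above φ contribute runoff: 11.2, 14.3 mm/h.
Σ(I−φ)·Δt = d  ⇒  (11.2+14.3 − 2φ)·0.5 = 8.9
φ = (25.50 − 8.9/0.5) / 2 = 3.85 mm/h.

φ ≈ 3.85 mm/h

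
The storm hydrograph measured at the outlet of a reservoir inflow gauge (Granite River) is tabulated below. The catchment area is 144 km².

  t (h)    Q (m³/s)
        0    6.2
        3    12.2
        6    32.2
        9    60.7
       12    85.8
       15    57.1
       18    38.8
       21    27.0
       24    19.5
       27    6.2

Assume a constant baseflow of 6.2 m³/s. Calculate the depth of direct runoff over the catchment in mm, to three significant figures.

d ≈ 21.3 mm

Direct runoff: 0.0, 6.0, 26.0, 54.5, 79.6, 50.9, 32.6, 20.8, 13.3, 0.0 m³/s; ΣQ_DR = 283.7 m³/s.
V = ΣQ_DR · Δt = 283.7 × 10800 s = 3.064 × 10^6 m³.
Over A = 144 km², depth = V / A = 21.3 mm.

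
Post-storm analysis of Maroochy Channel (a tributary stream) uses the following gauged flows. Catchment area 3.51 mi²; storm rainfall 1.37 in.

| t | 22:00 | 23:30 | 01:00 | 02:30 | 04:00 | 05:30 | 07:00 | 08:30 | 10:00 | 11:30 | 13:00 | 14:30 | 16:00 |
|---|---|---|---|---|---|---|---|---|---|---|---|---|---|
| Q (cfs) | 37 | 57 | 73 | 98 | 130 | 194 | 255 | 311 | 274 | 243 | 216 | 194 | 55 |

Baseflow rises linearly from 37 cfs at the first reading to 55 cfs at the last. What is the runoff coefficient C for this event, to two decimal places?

ΣQ_DR = 1539 cfs; V = ΣQ_DR·Δt = 8.311 × 10^6 ft³.
Runoff depth d = V / A = 1.019 in.
C = d / P = 1.019 / 1.37 = 0.74.

C ≈ 0.74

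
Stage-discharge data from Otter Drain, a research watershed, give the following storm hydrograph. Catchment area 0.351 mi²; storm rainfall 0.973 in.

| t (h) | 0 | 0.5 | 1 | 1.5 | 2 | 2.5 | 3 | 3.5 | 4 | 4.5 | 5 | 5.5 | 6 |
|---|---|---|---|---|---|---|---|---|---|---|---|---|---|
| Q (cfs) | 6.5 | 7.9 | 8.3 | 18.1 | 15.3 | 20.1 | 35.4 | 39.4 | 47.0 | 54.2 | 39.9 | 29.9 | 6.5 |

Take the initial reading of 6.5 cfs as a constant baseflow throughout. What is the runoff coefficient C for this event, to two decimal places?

C ≈ 0.55

ΣQ_DR = 244.0 cfs; V = ΣQ_DR·Δt = 4.392 × 10^5 ft³.
Runoff depth d = V / A = 0.5386 in.
C = d / P = 0.5386 / 0.973 = 0.55.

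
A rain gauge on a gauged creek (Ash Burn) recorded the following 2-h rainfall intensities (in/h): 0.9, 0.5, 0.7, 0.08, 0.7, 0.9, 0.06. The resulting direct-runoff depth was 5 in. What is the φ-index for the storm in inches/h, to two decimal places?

Only the 5 blocks with intensity above φ contribute runoff: 0.9, 0.5, 0.7, 0.7, 0.9 in/h.
Σ(I−φ)·Δt = d  ⇒  (0.9+0.5+0.7+0.7+0.9 − 5φ)·2 = 5
φ = (3.700 − 5/2) / 5 = 0.24 in/h.

φ ≈ 0.24 in/h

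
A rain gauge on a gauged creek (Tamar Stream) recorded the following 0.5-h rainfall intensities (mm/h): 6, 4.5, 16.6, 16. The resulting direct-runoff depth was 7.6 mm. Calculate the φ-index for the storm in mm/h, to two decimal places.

φ ≈ 8.70 mm/h

Only the 2 blocks with intensity above φ contribute runoff: 16.6, 16 mm/h.
Σ(I−φ)·Δt = d  ⇒  (16.6+16 − 2φ)·0.5 = 7.6
φ = (32.60 − 7.6/0.5) / 2 = 8.70 mm/h.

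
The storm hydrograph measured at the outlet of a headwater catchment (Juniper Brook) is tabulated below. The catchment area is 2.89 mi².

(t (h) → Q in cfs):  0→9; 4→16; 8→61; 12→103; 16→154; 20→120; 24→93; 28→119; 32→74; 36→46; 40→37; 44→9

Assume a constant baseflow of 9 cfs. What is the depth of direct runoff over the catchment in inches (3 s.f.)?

d ≈ 1.57 in

Direct runoff: 0.0, 7.0, 52.0, 94.0, 145.0, 111.0, 84.0, 110.0, 65.0, 37.0, 28.0, 0.0 cfs; ΣQ_DR = 733.0 cfs.
V = ΣQ_DR · Δt = 733.0 × 14400 s = 1.056 × 10^7 ft³.
Over A = 2.89 mi², depth = V / A = 1.57 in.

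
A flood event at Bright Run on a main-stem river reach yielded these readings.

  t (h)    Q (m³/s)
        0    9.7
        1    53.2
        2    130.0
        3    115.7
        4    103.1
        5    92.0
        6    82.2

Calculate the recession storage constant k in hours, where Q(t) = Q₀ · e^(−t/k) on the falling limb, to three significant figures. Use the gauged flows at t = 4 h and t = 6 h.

On the falling limb, Q drops from 103.1 to 82.2 m³/s between t = 4 h and t = 6 h (Δt = 2 h).
k = −Δt / ln(Q₂/Q₁) = −2 / ln(82.2/103.1) = 8.83 h.

k ≈ 8.83 h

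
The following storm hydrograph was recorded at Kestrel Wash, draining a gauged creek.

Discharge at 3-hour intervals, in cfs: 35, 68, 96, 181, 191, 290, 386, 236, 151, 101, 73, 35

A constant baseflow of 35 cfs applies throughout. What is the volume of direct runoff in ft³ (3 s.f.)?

Direct-runoff ordinates (Q − Q_b): 0.0, 33.0, 61.0, 146.0, 156.0, 255.0, 351.0, 201.0, 116.0, 66.0, 38.0, 0.0 cfs.
ΣQ_DR = 1423 cfs.
With Δt = 3 h = 10800 s, V = ΣQ_DR · Δt = 1423 × 10800 = 1.54 × 10^7 ft³.

V ≈ 1.54 × 10^7 ft³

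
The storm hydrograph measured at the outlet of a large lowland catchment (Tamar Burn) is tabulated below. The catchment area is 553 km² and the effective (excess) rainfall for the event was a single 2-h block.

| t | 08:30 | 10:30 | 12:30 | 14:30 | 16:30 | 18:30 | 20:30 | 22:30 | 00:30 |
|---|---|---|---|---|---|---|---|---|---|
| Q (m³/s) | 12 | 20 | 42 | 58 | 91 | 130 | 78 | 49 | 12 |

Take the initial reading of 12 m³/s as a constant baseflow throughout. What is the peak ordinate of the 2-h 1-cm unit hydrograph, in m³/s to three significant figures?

U_p ≈ 236 m³/s

Direct runoff: 0.0, 8.0, 30.0, 46.0, 79.0, 118.0, 66.0, 37.0, 0.0 m³/s; ΣQ_DR = 384.0 m³/s, peak = 118.0 m³/s.
Runoff depth d = ΣQ_DR·Δt / A = 384.0 × 7200 / (553 km²) = 5.000 mm.
The 1-cm UH is the DRH scaled by (10 mm)/d, so U_p = 118.0 × 10/5.000 = 236 m³/s.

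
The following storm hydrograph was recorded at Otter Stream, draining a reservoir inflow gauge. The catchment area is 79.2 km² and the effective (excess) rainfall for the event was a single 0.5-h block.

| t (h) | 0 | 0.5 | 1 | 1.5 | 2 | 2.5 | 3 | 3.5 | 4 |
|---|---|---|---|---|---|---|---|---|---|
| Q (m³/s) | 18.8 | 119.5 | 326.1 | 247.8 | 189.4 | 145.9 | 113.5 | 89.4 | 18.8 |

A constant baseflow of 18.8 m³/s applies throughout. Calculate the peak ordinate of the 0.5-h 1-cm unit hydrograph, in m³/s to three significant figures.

Direct runoff: 0.0, 100.7, 307.3, 229.0, 170.6, 127.1, 94.7, 70.6, 0.0 m³/s; ΣQ_DR = 1100 m³/s, peak = 307.3 m³/s.
Runoff depth d = ΣQ_DR·Δt / A = 1100 × 1800 / (79.2 km²) = 25.00 mm.
The 1-cm UH is the DRH scaled by (10 mm)/d, so U_p = 307.3 × 10/25.00 = 123 m³/s.

U_p ≈ 123 m³/s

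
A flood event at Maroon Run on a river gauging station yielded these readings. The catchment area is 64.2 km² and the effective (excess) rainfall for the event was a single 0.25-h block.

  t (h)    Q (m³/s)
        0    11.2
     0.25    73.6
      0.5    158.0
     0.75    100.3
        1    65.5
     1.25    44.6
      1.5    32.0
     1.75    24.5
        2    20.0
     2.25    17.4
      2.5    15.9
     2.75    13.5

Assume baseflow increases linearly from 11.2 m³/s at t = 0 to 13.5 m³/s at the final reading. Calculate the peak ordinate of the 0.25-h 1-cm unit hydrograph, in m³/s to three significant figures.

U_p ≈ 244 m³/s

Direct runoff: 0.00, 62.19, 146.38, 88.47, 53.46, 32.35, 19.55, 11.84, 7.13, 4.32, 2.61, 0.00 m³/s; ΣQ_DR = 428.3 m³/s, peak = 146.38 m³/s.
Runoff depth d = ΣQ_DR·Δt / A = 428.3 × 900 / (64.2 km²) = 6.004 mm.
The 1-cm UH is the DRH scaled by (10 mm)/d, so U_p = 146.38 × 10/6.004 = 244 m³/s.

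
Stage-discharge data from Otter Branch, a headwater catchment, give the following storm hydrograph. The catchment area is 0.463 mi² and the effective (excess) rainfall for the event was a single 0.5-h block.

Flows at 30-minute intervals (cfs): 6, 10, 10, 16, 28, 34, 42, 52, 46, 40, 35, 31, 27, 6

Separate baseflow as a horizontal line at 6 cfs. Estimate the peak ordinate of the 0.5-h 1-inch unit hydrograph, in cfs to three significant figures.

U_p ≈ 91.9 cfs

Direct runoff: 0.0, 4.0, 4.0, 10.0, 22.0, 28.0, 36.0, 46.0, 40.0, 34.0, 29.0, 25.0, 21.0, 0.0 cfs; ΣQ_DR = 299.0 cfs, peak = 46.0 cfs.
Runoff depth d = ΣQ_DR·Δt / A = 299.0 × 1800 / (0.463 mi²) = 0.5004 in.
The 1-inch UH is the DRH scaled by (1 in)/d, so U_p = 46.0 × 1/0.5004 = 91.9 cfs.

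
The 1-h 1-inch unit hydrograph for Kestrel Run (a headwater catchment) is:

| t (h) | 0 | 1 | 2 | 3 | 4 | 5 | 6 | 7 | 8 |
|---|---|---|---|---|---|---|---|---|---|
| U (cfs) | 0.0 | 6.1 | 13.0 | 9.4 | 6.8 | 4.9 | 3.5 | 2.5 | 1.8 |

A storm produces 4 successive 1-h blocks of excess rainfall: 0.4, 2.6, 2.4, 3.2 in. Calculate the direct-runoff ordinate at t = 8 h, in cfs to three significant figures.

By discrete convolution, Q_j = Σ (P_i / 1 in) · U_{j−i}.
At t = 8 h (j=8): Q = (0.4/1)·1.8 + (2.6/1)·2.5 + (2.4/1)·3.5 + (3.2/1)·4.9 = 31.3 cfs.

Q ≈ 31.3 cfs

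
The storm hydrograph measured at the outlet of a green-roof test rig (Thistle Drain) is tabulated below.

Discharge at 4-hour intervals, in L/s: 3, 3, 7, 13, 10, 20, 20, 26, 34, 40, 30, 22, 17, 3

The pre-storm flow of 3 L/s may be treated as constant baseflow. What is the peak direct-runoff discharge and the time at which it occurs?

Q_p = 37.0 L/s at t = 36 h

Subtracting baseflow gives direct-runoff ordinates: 0.0, 0.0, 4.0, 10.0, 7.0, 17.0, 17.0, 23.0, 31.0, 37.0, 27.0, 19.0, 14.0, 0.0 L/s.
The maximum is 37.0 L/s, occurring at the reading for t = 36 h.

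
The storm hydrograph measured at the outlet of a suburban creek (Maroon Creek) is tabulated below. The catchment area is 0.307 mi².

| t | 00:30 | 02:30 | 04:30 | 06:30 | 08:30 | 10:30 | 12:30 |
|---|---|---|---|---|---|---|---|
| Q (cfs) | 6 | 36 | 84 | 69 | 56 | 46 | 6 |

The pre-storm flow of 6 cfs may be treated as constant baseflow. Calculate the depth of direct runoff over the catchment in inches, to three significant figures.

Direct runoff: 0.0, 30.0, 78.0, 63.0, 50.0, 40.0, 0.0 cfs; ΣQ_DR = 261.0 cfs.
V = ΣQ_DR · Δt = 261.0 × 7200 s = 1.879 × 10^6 ft³.
Over A = 0.307 mi², depth = V / A = 2.63 in.

d ≈ 2.63 in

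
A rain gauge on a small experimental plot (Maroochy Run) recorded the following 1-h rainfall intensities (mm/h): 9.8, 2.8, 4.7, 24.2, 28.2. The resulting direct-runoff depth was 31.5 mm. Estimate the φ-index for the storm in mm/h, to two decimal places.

φ ≈ 10.45 mm/h

Only the 2 blocks with intensity above φ contribute runoff: 24.2, 28.2 mm/h.
Σ(I−φ)·Δt = d  ⇒  (24.2+28.2 − 2φ)·1 = 31.5
φ = (52.40 − 31.5/1) / 2 = 10.45 mm/h.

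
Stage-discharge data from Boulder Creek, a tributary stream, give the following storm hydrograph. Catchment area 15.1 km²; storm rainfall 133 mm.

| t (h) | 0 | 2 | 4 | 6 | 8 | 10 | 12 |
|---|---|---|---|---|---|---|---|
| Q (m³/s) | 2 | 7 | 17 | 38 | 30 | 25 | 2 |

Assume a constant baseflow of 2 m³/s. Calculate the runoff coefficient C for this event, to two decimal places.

ΣQ_DR = 107.0 m³/s; V = ΣQ_DR·Δt = 7.704 × 10^5 m³.
Runoff depth d = V / A = 51.02 mm.
C = d / P = 51.02 / 133 = 0.38.

C ≈ 0.38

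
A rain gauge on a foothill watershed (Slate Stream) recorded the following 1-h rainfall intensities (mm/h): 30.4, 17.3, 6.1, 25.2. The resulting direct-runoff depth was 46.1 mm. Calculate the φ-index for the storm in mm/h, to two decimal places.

φ ≈ 8.93 mm/h

Only the 3 blocks with intensity above φ contribute runoff: 30.4, 17.3, 25.2 mm/h.
Σ(I−φ)·Δt = d  ⇒  (30.4+17.3+25.2 − 3φ)·1 = 46.1
φ = (72.90 − 46.1/1) / 3 = 8.93 mm/h.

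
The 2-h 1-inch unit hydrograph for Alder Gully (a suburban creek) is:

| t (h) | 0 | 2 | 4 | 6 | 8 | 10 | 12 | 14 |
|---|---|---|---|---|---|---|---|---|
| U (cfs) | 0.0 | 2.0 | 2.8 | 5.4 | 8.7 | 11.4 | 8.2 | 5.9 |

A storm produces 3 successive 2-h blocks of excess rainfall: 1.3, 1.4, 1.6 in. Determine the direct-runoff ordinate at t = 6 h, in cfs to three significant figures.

By discrete convolution, Q_j = Σ (P_i / 1 in) · U_{j−i}.
At t = 6 h (j=3): Q = (1.3/1)·5.4 + (1.4/1)·2.8 + (1.6/1)·2.0 = 14.1 cfs.

Q ≈ 14.1 cfs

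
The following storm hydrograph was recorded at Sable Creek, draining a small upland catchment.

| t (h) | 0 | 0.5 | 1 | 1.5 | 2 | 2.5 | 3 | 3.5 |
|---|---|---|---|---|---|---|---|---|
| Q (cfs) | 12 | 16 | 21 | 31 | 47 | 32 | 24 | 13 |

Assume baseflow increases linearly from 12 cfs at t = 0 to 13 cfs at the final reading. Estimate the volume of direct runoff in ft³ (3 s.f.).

Direct-runoff ordinates (Q − Q_b): 0.00, 3.86, 8.71, 18.57, 34.43, 19.29, 11.14, 0.00 cfs.
ΣQ_DR = 96.00 cfs.
With Δt = 0.5 h = 1800 s, V = ΣQ_DR · Δt = 96.00 × 1800 = 1.73 × 10^5 ft³.

V ≈ 1.73 × 10^5 ft³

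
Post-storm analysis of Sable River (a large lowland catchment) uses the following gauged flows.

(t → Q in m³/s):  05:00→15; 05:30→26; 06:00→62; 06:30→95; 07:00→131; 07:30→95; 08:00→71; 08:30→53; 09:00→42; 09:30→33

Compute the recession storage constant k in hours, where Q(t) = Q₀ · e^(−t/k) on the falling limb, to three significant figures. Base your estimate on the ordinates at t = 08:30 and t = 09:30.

k ≈ 2.11 h

On the falling limb, Q drops from 53 to 33 m³/s between t = 08:30 and t = 09:30 (Δt = 1 h).
k = −Δt / ln(Q₂/Q₁) = −1 / ln(33/53) = 2.11 h.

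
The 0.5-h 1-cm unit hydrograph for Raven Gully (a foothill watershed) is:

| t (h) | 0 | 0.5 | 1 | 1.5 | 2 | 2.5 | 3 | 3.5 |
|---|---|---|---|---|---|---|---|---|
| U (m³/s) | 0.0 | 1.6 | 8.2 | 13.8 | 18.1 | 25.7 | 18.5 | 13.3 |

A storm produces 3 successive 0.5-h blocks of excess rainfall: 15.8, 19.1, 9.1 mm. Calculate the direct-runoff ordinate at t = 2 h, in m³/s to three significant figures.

By discrete convolution, Q_j = Σ (P_i / 10 mm) · U_{j−i}.
At t = 2 h (j=4): Q = (15.8/10)·18.1 + (19.1/10)·13.8 + (9.1/10)·8.2 = 62.4 m³/s.

Q ≈ 62.4 m³/s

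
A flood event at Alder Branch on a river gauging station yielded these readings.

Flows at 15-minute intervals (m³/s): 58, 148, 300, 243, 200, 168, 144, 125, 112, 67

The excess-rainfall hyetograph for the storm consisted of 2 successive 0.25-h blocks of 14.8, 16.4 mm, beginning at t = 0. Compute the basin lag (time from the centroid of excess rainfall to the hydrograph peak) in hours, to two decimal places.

t_L ≈ 0.24 h

Centroid of excess rainfall: t_c = Σ P_i·t̄_i / ΣP_i = 0.2564 h (block centres at 0.125, 0.375 h).
Hydrograph peak occurs at t = 0.5 h, so basin lag t_L = 0.5 − 0.2564 = 0.24 h.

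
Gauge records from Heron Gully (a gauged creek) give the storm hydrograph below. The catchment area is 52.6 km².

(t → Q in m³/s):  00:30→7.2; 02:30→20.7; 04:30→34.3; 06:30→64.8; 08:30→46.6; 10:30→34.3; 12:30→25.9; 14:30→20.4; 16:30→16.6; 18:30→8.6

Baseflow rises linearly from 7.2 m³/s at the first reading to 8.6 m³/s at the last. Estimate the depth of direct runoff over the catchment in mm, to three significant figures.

Direct runoff: 0.00, 13.34, 26.79, 57.13, 38.78, 26.32, 17.77, 12.11, 8.16, 0.00 m³/s; ΣQ_DR = 200.4 m³/s.
V = ΣQ_DR · Δt = 200.4 × 7200 s = 1.443 × 10^6 m³.
Over A = 52.6 km², depth = V / A = 27.4 mm.

d ≈ 27.4 mm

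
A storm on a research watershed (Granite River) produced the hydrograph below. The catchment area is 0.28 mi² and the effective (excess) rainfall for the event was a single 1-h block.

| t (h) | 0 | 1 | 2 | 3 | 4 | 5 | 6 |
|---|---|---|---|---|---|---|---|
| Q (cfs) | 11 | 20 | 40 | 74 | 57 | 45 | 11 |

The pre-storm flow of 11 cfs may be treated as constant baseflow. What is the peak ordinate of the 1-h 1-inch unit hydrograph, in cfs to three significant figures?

Direct runoff: 0.0, 9.0, 29.0, 63.0, 46.0, 34.0, 0.0 cfs; ΣQ_DR = 181.0 cfs, peak = 63.0 cfs.
Runoff depth d = ΣQ_DR·Δt / A = 181.0 × 3600 / (0.28 mi²) = 1.002 in.
The 1-inch UH is the DRH scaled by (1 in)/d, so U_p = 63.0 × 1/1.002 = 62.9 cfs.

U_p ≈ 62.9 cfs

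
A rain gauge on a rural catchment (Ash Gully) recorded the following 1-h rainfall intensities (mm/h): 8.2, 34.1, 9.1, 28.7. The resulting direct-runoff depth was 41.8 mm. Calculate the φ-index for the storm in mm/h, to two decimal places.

φ ≈ 10.50 mm/h

Only the 2 blocks with intensity above φ contribute runoff: 34.1, 28.7 mm/h.
Σ(I−φ)·Δt = d  ⇒  (34.1+28.7 − 2φ)·1 = 41.8
φ = (62.80 − 41.8/1) / 2 = 10.50 mm/h.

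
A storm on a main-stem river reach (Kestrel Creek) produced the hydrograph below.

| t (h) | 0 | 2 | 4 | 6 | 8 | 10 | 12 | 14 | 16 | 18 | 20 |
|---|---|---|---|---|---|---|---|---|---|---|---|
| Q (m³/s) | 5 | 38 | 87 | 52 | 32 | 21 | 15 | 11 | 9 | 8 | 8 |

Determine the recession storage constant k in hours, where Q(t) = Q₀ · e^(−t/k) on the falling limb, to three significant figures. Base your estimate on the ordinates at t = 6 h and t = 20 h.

On the falling limb, Q drops from 52 to 8 m³/s between t = 6 h and t = 20 h (Δt = 14 h).
k = −Δt / ln(Q₂/Q₁) = −14 / ln(8/52) = 7.48 h.

k ≈ 7.48 h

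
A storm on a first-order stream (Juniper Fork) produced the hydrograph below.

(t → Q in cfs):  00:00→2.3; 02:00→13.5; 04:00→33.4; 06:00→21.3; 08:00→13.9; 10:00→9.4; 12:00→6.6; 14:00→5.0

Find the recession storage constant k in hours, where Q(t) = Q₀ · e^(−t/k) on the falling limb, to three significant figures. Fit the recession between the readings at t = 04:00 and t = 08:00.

On the falling limb, Q drops from 33.4 to 13.9 cfs between t = 04:00 and t = 08:00 (Δt = 4 h).
k = −Δt / ln(Q₂/Q₁) = −4 / ln(13.9/33.4) = 4.56 h.

k ≈ 4.56 h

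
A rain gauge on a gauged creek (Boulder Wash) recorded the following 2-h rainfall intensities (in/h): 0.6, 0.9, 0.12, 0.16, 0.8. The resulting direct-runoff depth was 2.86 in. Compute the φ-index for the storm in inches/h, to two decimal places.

Only the 3 blocks with intensity above φ contribute runoff: 0.6, 0.9, 0.8 in/h.
Σ(I−φ)·Δt = d  ⇒  (0.6+0.9+0.8 − 3φ)·2 = 2.86
φ = (2.300 − 2.86/2) / 3 = 0.29 in/h.

φ ≈ 0.29 in/h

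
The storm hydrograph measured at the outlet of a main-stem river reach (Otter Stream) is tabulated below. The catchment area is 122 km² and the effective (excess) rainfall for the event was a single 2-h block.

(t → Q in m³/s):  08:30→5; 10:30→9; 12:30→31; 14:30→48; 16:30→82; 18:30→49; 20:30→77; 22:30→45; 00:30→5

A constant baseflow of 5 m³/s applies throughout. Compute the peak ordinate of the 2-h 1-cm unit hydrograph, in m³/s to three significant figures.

U_p ≈ 42.6 m³/s

Direct runoff: 0.0, 4.0, 26.0, 43.0, 77.0, 44.0, 72.0, 40.0, 0.0 m³/s; ΣQ_DR = 306.0 m³/s, peak = 77.0 m³/s.
Runoff depth d = ΣQ_DR·Δt / A = 306.0 × 7200 / (122 km²) = 18.06 mm.
The 1-cm UH is the DRH scaled by (10 mm)/d, so U_p = 77.0 × 10/18.06 = 42.6 m³/s.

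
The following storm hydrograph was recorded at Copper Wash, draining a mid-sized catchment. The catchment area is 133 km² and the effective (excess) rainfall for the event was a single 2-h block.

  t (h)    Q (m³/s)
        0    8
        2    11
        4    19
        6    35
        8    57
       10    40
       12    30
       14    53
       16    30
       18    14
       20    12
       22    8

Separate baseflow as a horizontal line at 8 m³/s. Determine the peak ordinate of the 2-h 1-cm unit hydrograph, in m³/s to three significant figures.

U_p ≈ 41.0 m³/s

Direct runoff: 0.0, 3.0, 11.0, 27.0, 49.0, 32.0, 22.0, 45.0, 22.0, 6.0, 4.0, 0.0 m³/s; ΣQ_DR = 221.0 m³/s, peak = 49.0 m³/s.
Runoff depth d = ΣQ_DR·Δt / A = 221.0 × 7200 / (133 km²) = 11.96 mm.
The 1-cm UH is the DRH scaled by (10 mm)/d, so U_p = 49.0 × 10/11.96 = 41.0 m³/s.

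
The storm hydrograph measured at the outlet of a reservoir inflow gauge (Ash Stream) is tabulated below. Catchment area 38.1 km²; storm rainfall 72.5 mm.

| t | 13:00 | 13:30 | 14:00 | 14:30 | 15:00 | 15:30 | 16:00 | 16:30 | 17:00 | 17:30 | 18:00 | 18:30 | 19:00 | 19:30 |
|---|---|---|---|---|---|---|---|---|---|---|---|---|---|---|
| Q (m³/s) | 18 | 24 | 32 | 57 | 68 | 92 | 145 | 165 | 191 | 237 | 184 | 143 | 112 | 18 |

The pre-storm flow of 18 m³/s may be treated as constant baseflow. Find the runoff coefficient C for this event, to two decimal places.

C ≈ 0.80

ΣQ_DR = 1234 m³/s; V = ΣQ_DR·Δt = 2.221 × 10^6 m³.
Runoff depth d = V / A = 58.30 mm.
C = d / P = 58.30 / 72.5 = 0.80.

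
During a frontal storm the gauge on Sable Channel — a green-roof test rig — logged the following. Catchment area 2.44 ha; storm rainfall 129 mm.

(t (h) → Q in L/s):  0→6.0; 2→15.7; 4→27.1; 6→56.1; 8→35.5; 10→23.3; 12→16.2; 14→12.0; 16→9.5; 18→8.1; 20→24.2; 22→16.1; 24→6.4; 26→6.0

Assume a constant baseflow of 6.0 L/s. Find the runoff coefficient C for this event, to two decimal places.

ΣQ_DR = 178.2 L/s; V = ΣQ_DR·Δt = 1.283 × 10^6 L.
Runoff depth d = V / A = 52.58 mm.
C = d / P = 52.58 / 129 = 0.41.

C ≈ 0.41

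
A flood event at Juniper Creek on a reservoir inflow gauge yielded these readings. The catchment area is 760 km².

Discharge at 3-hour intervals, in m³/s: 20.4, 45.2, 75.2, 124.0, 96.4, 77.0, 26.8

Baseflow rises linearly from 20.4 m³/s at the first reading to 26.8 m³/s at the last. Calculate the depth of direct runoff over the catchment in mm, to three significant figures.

Direct runoff: 0.00, 23.73, 52.67, 100.40, 71.73, 51.27, 0.00 m³/s; ΣQ_DR = 299.8 m³/s.
V = ΣQ_DR · Δt = 299.8 × 10800 s = 3.238 × 10^6 m³.
Over A = 760 km², depth = V / A = 4.26 mm.

d ≈ 4.26 mm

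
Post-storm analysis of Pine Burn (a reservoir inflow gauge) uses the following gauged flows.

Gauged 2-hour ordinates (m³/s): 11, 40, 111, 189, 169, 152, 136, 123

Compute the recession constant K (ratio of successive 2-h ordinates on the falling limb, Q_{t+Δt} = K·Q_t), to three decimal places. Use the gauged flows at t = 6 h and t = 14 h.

Using the recession-limb readings at t = 6 h and t = 14 h: Q falls from 189 to 123 m³/s over 4 intervals.
K = (Q₂/Q₁)^(1/4) = (123/189)^(1/4) = 0.898.

K ≈ 0.898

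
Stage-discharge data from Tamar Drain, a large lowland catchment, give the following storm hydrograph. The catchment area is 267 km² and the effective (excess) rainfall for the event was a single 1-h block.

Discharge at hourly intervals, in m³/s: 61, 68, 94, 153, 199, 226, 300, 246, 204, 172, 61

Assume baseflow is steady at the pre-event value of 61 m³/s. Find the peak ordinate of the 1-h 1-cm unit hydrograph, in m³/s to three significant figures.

U_p ≈ 159 m³/s

Direct runoff: 0.0, 7.0, 33.0, 92.0, 138.0, 165.0, 239.0, 185.0, 143.0, 111.0, 0.0 m³/s; ΣQ_DR = 1113 m³/s, peak = 239.0 m³/s.
Runoff depth d = ΣQ_DR·Δt / A = 1113 × 3600 / (267 km²) = 15.01 mm.
The 1-cm UH is the DRH scaled by (10 mm)/d, so U_p = 239.0 × 10/15.01 = 159 m³/s.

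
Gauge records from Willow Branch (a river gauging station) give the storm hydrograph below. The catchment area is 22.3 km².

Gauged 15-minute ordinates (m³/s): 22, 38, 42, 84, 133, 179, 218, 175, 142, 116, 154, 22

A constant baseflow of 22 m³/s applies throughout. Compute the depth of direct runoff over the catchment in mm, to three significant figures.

d ≈ 42.8 mm

Direct runoff: 0.0, 16.0, 20.0, 62.0, 111.0, 157.0, 196.0, 153.0, 120.0, 94.0, 132.0, 0.0 m³/s; ΣQ_DR = 1061 m³/s.
V = ΣQ_DR · Δt = 1061 × 900 s = 9.549 × 10^5 m³.
Over A = 22.3 km², depth = V / A = 42.8 mm.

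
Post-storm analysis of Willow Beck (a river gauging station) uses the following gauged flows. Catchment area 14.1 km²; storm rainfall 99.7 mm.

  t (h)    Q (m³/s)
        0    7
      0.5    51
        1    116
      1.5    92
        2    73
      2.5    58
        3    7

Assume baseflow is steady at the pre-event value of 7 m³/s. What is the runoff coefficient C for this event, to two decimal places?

C ≈ 0.45

ΣQ_DR = 355.0 m³/s; V = ΣQ_DR·Δt = 6.390 × 10^5 m³.
Runoff depth d = V / A = 45.32 mm.
C = d / P = 45.32 / 99.7 = 0.45.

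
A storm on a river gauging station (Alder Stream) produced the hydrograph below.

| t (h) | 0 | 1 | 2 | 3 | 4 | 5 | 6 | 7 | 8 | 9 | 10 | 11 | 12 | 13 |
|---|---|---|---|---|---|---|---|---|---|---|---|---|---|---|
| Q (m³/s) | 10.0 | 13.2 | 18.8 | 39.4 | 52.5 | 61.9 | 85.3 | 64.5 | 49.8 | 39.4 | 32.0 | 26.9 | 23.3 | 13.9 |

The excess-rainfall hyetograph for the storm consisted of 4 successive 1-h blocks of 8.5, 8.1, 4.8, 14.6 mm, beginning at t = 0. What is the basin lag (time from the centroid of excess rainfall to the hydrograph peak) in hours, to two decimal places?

t_L ≈ 3.79 h

Centroid of excess rainfall: t_c = Σ P_i·t̄_i / ΣP_i = 2.2083 h (block centres at 0.5, 1.5, 2.5, 3.5 h).
Hydrograph peak occurs at t = 6 h, so basin lag t_L = 6 − 2.2083 = 3.79 h.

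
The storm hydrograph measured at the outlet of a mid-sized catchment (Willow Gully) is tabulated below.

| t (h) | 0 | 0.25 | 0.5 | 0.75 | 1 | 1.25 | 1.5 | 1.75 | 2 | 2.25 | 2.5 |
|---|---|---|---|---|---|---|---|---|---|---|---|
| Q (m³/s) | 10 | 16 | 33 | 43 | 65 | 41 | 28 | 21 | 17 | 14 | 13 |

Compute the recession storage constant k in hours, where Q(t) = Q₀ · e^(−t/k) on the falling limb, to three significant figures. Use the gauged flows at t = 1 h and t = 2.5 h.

On the falling limb, Q drops from 65 to 13 m³/s between t = 1 h and t = 2.5 h (Δt = 1.5 h).
k = −Δt / ln(Q₂/Q₁) = −1.5 / ln(13/65) = 0.932 h.

k ≈ 0.932 h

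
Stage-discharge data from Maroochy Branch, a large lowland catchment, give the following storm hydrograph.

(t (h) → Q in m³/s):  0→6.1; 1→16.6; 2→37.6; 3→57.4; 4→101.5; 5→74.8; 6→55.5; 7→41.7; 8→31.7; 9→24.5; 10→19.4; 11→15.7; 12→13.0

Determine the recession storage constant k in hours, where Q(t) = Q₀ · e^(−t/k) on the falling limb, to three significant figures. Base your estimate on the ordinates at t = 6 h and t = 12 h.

k ≈ 4.13 h

On the falling limb, Q drops from 55.5 to 13.0 m³/s between t = 6 h and t = 12 h (Δt = 6 h).
k = −Δt / ln(Q₂/Q₁) = −6 / ln(13.0/55.5) = 4.13 h.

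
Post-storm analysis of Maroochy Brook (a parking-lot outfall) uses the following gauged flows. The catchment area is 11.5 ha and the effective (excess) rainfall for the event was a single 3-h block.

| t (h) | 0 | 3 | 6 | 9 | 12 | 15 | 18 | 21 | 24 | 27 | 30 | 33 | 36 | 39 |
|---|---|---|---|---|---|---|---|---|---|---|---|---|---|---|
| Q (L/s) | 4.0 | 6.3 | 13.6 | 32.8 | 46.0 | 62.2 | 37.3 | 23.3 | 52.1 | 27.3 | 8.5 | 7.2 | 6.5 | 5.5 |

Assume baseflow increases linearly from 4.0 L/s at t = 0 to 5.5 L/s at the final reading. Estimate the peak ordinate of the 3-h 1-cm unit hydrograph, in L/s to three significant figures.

U_p ≈ 23.1 L/s

Direct runoff: 0.00, 2.18, 9.37, 28.45, 41.54, 57.62, 32.61, 18.49, 47.18, 22.26, 3.35, 1.93, 1.12, 0.00 L/s; ΣQ_DR = 266.1 L/s, peak = 57.62 L/s.
Runoff depth d = ΣQ_DR·Δt / A = 266.1 × 10800 / (11.5 ha) = 24.99 mm.
The 1-cm UH is the DRH scaled by (10 mm)/d, so U_p = 57.62 × 10/24.99 = 23.1 L/s.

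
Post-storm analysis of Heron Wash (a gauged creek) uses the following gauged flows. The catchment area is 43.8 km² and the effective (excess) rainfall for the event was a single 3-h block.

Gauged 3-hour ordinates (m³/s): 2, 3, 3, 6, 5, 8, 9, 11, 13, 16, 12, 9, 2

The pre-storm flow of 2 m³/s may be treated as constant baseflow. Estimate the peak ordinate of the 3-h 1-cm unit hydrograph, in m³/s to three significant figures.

Direct runoff: 0.0, 1.0, 1.0, 4.0, 3.0, 6.0, 7.0, 9.0, 11.0, 14.0, 10.0, 7.0, 0.0 m³/s; ΣQ_DR = 73.00 m³/s, peak = 14.0 m³/s.
Runoff depth d = ΣQ_DR·Δt / A = 73.00 × 10800 / (43.8 km²) = 18.00 mm.
The 1-cm UH is the DRH scaled by (10 mm)/d, so U_p = 14.0 × 10/18.00 = 7.78 m³/s.

U_p ≈ 7.78 m³/s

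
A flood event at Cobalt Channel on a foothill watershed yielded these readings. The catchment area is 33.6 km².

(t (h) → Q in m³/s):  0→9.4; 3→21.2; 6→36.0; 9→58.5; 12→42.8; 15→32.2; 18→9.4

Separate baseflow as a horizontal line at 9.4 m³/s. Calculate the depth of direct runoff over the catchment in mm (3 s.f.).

Direct runoff: 0.0, 11.8, 26.6, 49.1, 33.4, 22.8, 0.0 m³/s; ΣQ_DR = 143.7 m³/s.
V = ΣQ_DR · Δt = 143.7 × 10800 s = 1.552 × 10^6 m³.
Over A = 33.6 km², depth = V / A = 46.2 mm.

d ≈ 46.2 mm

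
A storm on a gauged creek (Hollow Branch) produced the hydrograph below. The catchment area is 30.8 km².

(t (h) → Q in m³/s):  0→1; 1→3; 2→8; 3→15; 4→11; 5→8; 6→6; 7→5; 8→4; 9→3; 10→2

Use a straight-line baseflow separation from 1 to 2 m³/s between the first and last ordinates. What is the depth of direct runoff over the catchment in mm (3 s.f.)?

Direct runoff: 0.00, 1.90, 6.80, 13.70, 9.60, 6.50, 4.40, 3.30, 2.20, 1.10, 0.00 m³/s; ΣQ_DR = 49.50 m³/s.
V = ΣQ_DR · Δt = 49.50 × 3600 s = 1.782 × 10^5 m³.
Over A = 30.8 km², depth = V / A = 5.79 mm.

d ≈ 5.79 mm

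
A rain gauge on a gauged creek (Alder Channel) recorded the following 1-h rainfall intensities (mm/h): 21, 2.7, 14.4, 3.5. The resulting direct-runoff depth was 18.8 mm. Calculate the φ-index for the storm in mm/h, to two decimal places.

φ ≈ 8.30 mm/h

Only the 2 blocks with intensity above φ contribute runoff: 21, 14.4 mm/h.
Σ(I−φ)·Δt = d  ⇒  (21+14.4 − 2φ)·1 = 18.8
φ = (35.40 − 18.8/1) / 2 = 8.30 mm/h.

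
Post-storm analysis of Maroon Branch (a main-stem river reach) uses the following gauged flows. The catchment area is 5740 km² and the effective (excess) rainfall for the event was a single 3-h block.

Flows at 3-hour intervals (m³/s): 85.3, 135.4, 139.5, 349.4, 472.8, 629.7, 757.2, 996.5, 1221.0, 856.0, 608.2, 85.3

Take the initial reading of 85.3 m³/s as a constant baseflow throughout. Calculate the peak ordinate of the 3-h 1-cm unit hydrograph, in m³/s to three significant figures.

U_p ≈ 1140 m³/s

Direct runoff: 0.0, 50.1, 54.2, 264.1, 387.5, 544.4, 671.9, 911.2, 1135.7, 770.7, 522.9, 0.0 m³/s; ΣQ_DR = 5313 m³/s, peak = 1135.7 m³/s.
Runoff depth d = ΣQ_DR·Δt / A = 5313 × 10800 / (5740 km²) = 9.996 mm.
The 1-cm UH is the DRH scaled by (10 mm)/d, so U_p = 1135.7 × 10/9.996 = 1140 m³/s.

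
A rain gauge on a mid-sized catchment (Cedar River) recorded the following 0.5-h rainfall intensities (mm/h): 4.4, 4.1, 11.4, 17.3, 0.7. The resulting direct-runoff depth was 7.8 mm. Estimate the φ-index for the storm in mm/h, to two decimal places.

Only the 2 blocks with intensity above φ contribute runoff: 11.4, 17.3 mm/h.
Σ(I−φ)·Δt = d  ⇒  (11.4+17.3 − 2φ)·0.5 = 7.8
φ = (28.70 − 7.8/0.5) / 2 = 6.55 mm/h.

φ ≈ 6.55 mm/h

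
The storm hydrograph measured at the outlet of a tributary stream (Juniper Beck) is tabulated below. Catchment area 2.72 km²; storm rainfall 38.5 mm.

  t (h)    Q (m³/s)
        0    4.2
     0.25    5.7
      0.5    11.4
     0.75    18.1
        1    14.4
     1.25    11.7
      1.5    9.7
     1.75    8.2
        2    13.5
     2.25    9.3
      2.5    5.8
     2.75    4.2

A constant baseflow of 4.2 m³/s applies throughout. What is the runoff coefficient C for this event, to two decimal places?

C ≈ 0.57

ΣQ_DR = 65.80 m³/s; V = ΣQ_DR·Δt = 59220 m³.
Runoff depth d = V / A = 21.77 mm.
C = d / P = 21.77 / 38.5 = 0.57.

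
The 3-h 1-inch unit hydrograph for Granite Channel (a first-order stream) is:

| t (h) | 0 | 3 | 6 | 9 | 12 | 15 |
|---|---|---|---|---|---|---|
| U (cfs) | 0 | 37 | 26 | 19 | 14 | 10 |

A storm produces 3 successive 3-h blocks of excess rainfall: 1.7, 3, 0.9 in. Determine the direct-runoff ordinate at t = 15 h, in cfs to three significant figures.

By discrete convolution, Q_j = Σ (P_i / 1 in) · U_{j−i}.
At t = 15 h (j=5): Q = (1.7/1)·10 + (3/1)·14 + (0.9/1)·19 = 76.1 cfs.

Q ≈ 76.1 cfs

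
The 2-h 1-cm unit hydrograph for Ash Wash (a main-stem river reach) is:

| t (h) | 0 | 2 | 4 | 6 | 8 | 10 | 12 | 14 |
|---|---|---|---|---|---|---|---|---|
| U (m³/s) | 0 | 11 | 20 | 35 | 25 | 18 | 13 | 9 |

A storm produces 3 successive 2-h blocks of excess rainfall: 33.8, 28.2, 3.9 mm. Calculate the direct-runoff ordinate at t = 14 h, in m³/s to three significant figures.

Q ≈ 74.1 m³/s

By discrete convolution, Q_j = Σ (P_i / 10 mm) · U_{j−i}.
At t = 14 h (j=7): Q = (33.8/10)·9 + (28.2/10)·13 + (3.9/10)·18 = 74.1 m³/s.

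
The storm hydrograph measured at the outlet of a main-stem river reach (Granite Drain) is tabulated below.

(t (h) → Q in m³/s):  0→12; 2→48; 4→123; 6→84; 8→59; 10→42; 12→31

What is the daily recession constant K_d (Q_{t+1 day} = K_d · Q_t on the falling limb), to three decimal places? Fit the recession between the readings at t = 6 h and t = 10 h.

Between t = 6 h and t = 10 h the flow falls from 84 to 42 m³/s over 2×2 h = 4 h.
Per-interval ratio K = (42/84)^(1/2) = 0.7071; K_d = K^(24/2) = 0.016.

K_d ≈ 0.016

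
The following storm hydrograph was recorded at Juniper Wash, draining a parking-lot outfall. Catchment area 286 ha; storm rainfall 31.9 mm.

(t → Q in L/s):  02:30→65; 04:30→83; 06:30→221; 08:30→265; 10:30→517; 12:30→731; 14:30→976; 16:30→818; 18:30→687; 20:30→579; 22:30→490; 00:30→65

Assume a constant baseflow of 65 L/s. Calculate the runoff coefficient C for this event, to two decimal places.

ΣQ_DR = 4717 L/s; V = ΣQ_DR·Δt = 3.396 × 10^7 L.
Runoff depth d = V / A = 11.87 mm.
C = d / P = 11.87 / 31.9 = 0.37.

C ≈ 0.37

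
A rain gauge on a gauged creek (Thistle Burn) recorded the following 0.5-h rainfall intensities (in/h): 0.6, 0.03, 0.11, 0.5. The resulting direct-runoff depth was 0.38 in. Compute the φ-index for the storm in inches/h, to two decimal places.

φ ≈ 0.17 in/h

Only the 2 blocks with intensity above φ contribute runoff: 0.6, 0.5 in/h.
Σ(I−φ)·Δt = d  ⇒  (0.6+0.5 − 2φ)·0.5 = 0.38
φ = (1.100 − 0.38/0.5) / 2 = 0.17 in/h.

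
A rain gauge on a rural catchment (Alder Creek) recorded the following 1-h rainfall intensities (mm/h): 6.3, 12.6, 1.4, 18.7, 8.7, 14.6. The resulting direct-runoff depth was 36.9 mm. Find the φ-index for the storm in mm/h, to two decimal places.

φ ≈ 4.80 mm/h

Only the 5 blocks with intensity above φ contribute runoff: 6.3, 12.6, 18.7, 8.7, 14.6 mm/h.
Σ(I−φ)·Δt = d  ⇒  (6.3+12.6+18.7+8.7+14.6 − 5φ)·1 = 36.9
φ = (60.90 − 36.9/1) / 5 = 4.80 mm/h.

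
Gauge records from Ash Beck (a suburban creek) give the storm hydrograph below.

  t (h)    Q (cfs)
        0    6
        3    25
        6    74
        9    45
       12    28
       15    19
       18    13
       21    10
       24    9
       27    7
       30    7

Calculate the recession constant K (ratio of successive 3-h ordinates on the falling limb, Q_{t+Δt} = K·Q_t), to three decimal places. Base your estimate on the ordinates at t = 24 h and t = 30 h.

Using the recession-limb readings at t = 24 h and t = 30 h: Q falls from 9 to 7 cfs over 2 intervals.
K = (Q₂/Q₁)^(1/2) = (7/9)^(1/2) = 0.882.

K ≈ 0.882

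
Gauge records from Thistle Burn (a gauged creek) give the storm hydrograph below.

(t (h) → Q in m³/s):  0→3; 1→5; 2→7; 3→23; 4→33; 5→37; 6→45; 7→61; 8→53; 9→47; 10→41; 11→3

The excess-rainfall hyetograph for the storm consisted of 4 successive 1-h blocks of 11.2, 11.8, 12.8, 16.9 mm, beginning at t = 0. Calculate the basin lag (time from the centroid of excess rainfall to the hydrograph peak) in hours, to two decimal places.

t_L ≈ 4.83 h

Centroid of excess rainfall: t_c = Σ P_i·t̄_i / ΣP_i = 2.1717 h (block centres at 0.5, 1.5, 2.5, 3.5 h).
Hydrograph peak occurs at t = 7 h, so basin lag t_L = 7 − 2.1717 = 4.83 h.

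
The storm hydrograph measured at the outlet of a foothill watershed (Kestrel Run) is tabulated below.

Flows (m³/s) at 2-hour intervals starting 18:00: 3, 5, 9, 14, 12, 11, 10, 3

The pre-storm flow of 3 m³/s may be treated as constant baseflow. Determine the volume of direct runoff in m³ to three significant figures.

V ≈ 3.10 × 10^5 m³

Direct-runoff ordinates (Q − Q_b): 0.0, 2.0, 6.0, 11.0, 9.0, 8.0, 7.0, 0.0 m³/s.
ΣQ_DR = 43.00 m³/s.
With Δt = 2 h = 7200 s, V = ΣQ_DR · Δt = 43.00 × 7200 = 3.10 × 10^5 m³.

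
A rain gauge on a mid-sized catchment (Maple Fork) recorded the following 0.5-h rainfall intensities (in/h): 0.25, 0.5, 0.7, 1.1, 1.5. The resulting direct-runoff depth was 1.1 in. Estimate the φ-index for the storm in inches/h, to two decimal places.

φ ≈ 0.40 in/h

Only the 4 blocks with intensity above φ contribute runoff: 0.5, 0.7, 1.1, 1.5 in/h.
Σ(I−φ)·Δt = d  ⇒  (0.5+0.7+1.1+1.5 − 4φ)·0.5 = 1.1
φ = (3.800 − 1.1/0.5) / 4 = 0.40 in/h.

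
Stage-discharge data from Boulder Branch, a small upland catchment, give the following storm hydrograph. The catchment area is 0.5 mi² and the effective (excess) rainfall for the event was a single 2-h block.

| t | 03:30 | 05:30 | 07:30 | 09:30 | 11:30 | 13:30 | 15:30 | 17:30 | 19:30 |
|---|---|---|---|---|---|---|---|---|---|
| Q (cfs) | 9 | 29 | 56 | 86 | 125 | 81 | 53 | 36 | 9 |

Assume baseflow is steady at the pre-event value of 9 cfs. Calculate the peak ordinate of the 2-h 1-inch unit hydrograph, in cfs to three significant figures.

Direct runoff: 0.0, 20.0, 47.0, 77.0, 116.0, 72.0, 44.0, 27.0, 0.0 cfs; ΣQ_DR = 403.0 cfs, peak = 116.0 cfs.
Runoff depth d = ΣQ_DR·Δt / A = 403.0 × 7200 / (0.5 mi²) = 2.498 in.
The 1-inch UH is the DRH scaled by (1 in)/d, so U_p = 116.0 × 1/2.498 = 46.4 cfs.

U_p ≈ 46.4 cfs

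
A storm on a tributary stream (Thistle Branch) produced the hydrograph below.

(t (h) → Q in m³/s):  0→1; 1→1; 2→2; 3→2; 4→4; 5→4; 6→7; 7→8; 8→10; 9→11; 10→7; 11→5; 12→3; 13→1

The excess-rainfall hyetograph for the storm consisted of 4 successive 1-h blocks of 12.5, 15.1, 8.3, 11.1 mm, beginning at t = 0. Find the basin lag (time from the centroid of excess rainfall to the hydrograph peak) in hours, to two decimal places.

Centroid of excess rainfall: t_c = Σ P_i·t̄_i / ΣP_i = 1.8830 h (block centres at 0.5, 1.5, 2.5, 3.5 h).
Hydrograph peak occurs at t = 9 h, so basin lag t_L = 9 − 1.8830 = 7.12 h.

t_L ≈ 7.12 h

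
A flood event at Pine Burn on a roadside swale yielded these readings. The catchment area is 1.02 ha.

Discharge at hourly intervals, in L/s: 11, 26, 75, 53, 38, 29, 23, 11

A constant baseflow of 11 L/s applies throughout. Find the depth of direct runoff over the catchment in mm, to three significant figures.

Direct runoff: 0.0, 15.0, 64.0, 42.0, 27.0, 18.0, 12.0, 0.0 L/s; ΣQ_DR = 178.0 L/s.
V = ΣQ_DR · Δt = 178.0 × 3600 s = 6.408 × 10^5 L.
Over A = 1.02 ha, depth = V / A = 62.8 mm.

d ≈ 62.8 mm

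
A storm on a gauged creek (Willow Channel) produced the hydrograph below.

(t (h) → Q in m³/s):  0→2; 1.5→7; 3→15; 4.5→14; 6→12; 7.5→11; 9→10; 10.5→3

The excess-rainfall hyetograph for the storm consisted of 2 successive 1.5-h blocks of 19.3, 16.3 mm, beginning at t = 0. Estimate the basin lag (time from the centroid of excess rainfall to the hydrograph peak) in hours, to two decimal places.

Centroid of excess rainfall: t_c = Σ P_i·t̄_i / ΣP_i = 1.4368 h (block centres at 0.75, 2.25 h).
Hydrograph peak occurs at t = 3 h, so basin lag t_L = 3 − 1.4368 = 1.56 h.

t_L ≈ 1.56 h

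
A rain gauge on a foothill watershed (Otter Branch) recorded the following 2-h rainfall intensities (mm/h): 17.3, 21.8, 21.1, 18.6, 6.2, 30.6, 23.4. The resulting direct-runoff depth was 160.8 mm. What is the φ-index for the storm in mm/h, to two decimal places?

Only the 6 blocks with intensity above φ contribute runoff: 17.3, 21.8, 21.1, 18.6, 30.6, 23.4 mm/h.
Σ(I−φ)·Δt = d  ⇒  (17.3+21.8+21.1+18.6+30.6+23.4 − 6φ)·2 = 160.8
φ = (132.8 − 160.8/2) / 6 = 8.73 mm/h.

φ ≈ 8.73 mm/h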